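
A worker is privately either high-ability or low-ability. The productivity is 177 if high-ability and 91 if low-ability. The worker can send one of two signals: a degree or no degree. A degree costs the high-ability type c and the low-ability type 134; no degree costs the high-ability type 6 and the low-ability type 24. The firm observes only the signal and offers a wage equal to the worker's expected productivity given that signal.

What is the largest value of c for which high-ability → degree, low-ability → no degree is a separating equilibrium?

Under separation: degree → high-ability (pays 177); no degree → low-ability (pays 91).
Low-ability: 91 − 24 = 67 ≥ 177 − 134 = 43. Holds regardless of c. ✓
High-ability: 177 − c ≥ 91 − 6, so c ≤ 177 − 85 = 92.

92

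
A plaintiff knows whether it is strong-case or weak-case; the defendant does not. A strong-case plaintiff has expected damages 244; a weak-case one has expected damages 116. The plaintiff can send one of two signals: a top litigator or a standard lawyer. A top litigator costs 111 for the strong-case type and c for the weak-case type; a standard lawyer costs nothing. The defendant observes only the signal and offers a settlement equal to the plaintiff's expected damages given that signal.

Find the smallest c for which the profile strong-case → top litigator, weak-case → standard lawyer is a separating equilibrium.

Under separation: top litigator → strong-case (pays 244); standard lawyer → weak-case (pays 116).
Strong-case: 244 − 111 = 133 ≥ 116 − 0 = 116. Holds regardless of c. ✓
Weak-case: 116 − 0 ≥ 244 − c, so c ≥ 244 − 116 = 128.

128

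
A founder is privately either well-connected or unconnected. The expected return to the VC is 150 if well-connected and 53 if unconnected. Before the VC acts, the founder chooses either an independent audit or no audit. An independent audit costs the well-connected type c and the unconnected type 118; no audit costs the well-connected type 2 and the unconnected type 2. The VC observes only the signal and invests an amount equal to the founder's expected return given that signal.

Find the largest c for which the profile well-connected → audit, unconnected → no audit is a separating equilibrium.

99

Under separation: audit → well-connected (pays 150); no audit → unconnected (pays 53).
Unconnected: 53 − 2 = 51 ≥ 150 − 118 = 32. Holds regardless of c. ✓
Well-connected: 150 − c ≥ 53 − 2, so c ≤ 150 − 51 = 99.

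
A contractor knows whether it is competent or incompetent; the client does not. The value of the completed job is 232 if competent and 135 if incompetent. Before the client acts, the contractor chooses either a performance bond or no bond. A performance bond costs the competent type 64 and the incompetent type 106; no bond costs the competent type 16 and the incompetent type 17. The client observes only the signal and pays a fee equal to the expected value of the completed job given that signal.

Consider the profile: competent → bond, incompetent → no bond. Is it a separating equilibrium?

No

If types separate, bond earns payment 232 and no bond earns 135.
Competent: bond gives 232 − 64 = 168; no bond gives 135 − 16 = 119. No deviation. ✓
Incompetent: no bond gives 135 − 17 = 118; bond gives 232 − 106 = 126. Would deviate. ✗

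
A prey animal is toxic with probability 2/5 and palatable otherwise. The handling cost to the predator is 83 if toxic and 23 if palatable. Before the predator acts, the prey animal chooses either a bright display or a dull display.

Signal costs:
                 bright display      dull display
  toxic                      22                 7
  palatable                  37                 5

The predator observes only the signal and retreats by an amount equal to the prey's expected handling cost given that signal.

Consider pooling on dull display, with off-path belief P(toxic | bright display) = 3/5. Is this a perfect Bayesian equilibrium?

At the pooled signal (dull display) the predator holds the prior 2/5 and pays 2/5·83 + 3/5·23 = 47. Off-path (bright display) belief 3/5 gives 3/5·83 + 2/5·23 = 59.
Toxic: dull display gives 47 − 7 = 40; bright display gives 59 − 22 = 37. Stays. ✓
Palatable: dull display gives 47 − 5 = 42; bright display gives 59 − 37 = 22. Stays. ✓

Yes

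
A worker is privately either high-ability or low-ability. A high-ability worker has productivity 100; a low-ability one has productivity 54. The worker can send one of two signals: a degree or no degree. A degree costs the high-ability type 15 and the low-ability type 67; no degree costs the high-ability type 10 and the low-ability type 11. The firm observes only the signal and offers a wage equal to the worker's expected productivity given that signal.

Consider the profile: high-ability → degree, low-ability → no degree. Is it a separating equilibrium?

Yes

If types separate, degree earns payment 100 and no degree earns 54.
High-ability: degree gives 100 − 15 = 85; no degree gives 54 − 10 = 44. No deviation. ✓
Low-ability: no degree gives 54 − 11 = 43; degree gives 100 − 67 = 33. No deviation. ✓
Neither type gains from mimicking the other.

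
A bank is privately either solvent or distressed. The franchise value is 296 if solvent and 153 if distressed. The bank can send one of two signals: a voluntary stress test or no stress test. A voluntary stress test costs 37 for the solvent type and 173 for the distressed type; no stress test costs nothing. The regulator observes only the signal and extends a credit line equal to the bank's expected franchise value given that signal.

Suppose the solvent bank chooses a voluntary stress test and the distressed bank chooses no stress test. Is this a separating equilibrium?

Under separation the regulator infers type exactly: stress test → solvent (pays 296), no stress test → distressed (pays 153).
Solvent: stress test gives 296 − 37 = 259; no stress test gives 153 − 0 = 153. No deviation. ✓
Distressed: no stress test gives 153 − 0 = 153; stress test gives 296 − 173 = 123. No deviation. ✓
Both incentive constraints hold.

Yes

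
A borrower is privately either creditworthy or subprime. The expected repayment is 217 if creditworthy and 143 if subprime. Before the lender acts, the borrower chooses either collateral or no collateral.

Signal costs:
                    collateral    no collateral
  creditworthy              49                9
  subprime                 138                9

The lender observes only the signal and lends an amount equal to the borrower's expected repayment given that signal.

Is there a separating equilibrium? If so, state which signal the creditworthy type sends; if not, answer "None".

Try creditworthy → collateral, subprime → no collateral:
  Under separation the lender infers type exactly: collateral → creditworthy (pays 217), no collateral → subprime (pays 143).
  Creditworthy: collateral gives 217 − 49 = 168; no collateral gives 143 − 9 = 134. No deviation. ✓
  Subprime: no collateral gives 143 − 9 = 134; collateral gives 217 − 138 = 79. No deviation. ✓
Both hold — the creditworthy type sends collateral.

collateral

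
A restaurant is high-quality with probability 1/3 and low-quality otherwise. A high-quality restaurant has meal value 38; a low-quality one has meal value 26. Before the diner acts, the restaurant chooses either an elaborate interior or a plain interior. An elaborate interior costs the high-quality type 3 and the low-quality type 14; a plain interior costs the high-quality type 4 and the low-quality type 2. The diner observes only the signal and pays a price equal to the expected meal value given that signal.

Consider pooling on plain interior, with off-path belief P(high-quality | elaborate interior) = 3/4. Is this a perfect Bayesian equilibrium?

On the equilibrium path (plain interior) the diner holds the prior 1/3 and pays 1/3·38 + 2/3·26 = 30. Off-path (elaborate interior) belief 3/4 gives 3/4·38 + 1/4·26 = 35.
High-quality: plain interior gives 30 − 4 = 26; elaborate interior gives 35 − 3 = 32. Deviates. ✗
Low-quality: plain interior gives 30 − 2 = 28; elaborate interior gives 35 − 14 = 21. Stays. ✓

No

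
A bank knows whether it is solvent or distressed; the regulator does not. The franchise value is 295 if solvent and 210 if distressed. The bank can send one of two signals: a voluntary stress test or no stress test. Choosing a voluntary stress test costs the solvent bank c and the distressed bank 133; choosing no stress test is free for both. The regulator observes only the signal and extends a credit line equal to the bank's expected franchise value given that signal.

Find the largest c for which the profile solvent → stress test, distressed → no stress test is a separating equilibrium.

85

Under separation: stress test → solvent (pays 295); no stress test → distressed (pays 210).
Distressed: 210 − 0 = 210 ≥ 295 − 133 = 162. Holds regardless of c. ✓
Solvent: 295 − c ≥ 210 − 0, so c ≤ 295 − 210 = 85.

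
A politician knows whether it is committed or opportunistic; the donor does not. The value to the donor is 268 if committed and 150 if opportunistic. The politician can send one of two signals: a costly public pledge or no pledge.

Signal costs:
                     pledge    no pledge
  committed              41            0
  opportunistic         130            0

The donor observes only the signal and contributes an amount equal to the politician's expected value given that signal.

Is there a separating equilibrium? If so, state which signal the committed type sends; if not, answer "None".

pledge

Try committed → pledge, opportunistic → no pledge:
  If types separate, pledge earns payment 268 and no pledge earns 150.
  Committed: pledge gives 268 − 41 = 227; no pledge gives 150 − 0 = 150. No deviation. ✓
  Opportunistic: no pledge gives 150 − 0 = 150; pledge gives 268 − 130 = 138. No deviation. ✓
Both hold — the committed type sends pledge.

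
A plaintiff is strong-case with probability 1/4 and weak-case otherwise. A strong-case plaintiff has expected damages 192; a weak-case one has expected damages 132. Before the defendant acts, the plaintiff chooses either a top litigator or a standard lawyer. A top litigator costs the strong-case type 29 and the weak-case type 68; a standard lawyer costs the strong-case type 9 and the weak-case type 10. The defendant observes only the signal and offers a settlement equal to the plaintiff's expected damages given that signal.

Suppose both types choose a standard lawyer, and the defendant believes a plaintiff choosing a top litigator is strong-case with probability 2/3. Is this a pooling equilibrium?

On the equilibrium path (standard lawyer) the defendant holds the prior 1/4 and pays 1/4·192 + 3/4·132 = 147. Off-path (top litigator) belief 2/3 gives 2/3·192 + 1/3·132 = 172.
Strong-case: standard lawyer gives 147 − 9 = 138; top litigator gives 172 − 29 = 143. Deviates. ✗
Weak-case: standard lawyer gives 147 − 10 = 137; top litigator gives 172 − 68 = 104. Stays. ✓

No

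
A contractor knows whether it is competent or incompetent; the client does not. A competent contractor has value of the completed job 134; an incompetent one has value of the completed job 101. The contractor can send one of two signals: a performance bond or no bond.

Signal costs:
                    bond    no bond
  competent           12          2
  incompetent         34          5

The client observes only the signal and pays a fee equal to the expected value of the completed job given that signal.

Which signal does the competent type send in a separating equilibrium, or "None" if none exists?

Try competent → bond, incompetent → no bond:
  Under separation the client infers type exactly: bond → competent (pays 134), no bond → incompetent (pays 101).
  Competent: bond gives 134 − 12 = 122; no bond gives 101 − 2 = 99. No deviation. ✓
  Incompetent: no bond gives 101 − 5 = 96; bond gives 134 − 34 = 100. Would deviate. ✗
Try competent → no bond, incompetent → bond:
  Under separation the client infers type exactly: no bond → competent (pays 134), bond → incompetent (pays 101).
  Competent: no bond gives 134 − 2 = 132; bond gives 101 − 12 = 89. No deviation. ✓
  Incompetent: bond gives 101 − 34 = 67; no bond gives 134 − 5 = 129. Would deviate. ✗
Neither assignment is incentive-compatible.

None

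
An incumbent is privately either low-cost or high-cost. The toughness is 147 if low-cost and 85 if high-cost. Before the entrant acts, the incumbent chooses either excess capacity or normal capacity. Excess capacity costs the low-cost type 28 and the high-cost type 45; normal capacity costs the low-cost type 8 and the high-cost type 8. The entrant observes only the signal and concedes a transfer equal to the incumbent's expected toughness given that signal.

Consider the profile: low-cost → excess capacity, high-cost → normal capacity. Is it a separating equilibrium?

No

Under separation the entrant infers type exactly: excess capacity → low-cost (pays 147), normal capacity → high-cost (pays 85).
Low-cost: excess capacity gives 147 − 28 = 119; normal capacity gives 85 − 8 = 77. No deviation. ✓
High-cost: normal capacity gives 85 − 8 = 77; excess capacity gives 147 − 45 = 102. Would deviate. ✗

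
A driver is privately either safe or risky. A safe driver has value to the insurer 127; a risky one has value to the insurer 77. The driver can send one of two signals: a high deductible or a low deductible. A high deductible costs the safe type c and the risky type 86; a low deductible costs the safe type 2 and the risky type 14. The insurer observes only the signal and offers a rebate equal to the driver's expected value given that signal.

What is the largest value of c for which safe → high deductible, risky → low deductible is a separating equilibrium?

Under separation: high deductible → safe (pays 127); low deductible → risky (pays 77).
Risky: 77 − 14 = 63 ≥ 127 − 86 = 41. Holds regardless of c. ✓
Safe: 127 − c ≥ 77 − 2, so c ≤ 127 − 75 = 52.

52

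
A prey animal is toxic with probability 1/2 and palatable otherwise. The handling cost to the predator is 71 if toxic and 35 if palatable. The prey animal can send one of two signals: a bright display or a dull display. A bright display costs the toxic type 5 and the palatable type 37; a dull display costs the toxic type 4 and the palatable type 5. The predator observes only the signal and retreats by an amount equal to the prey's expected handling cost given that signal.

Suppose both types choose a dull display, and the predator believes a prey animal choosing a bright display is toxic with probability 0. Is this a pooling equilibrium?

On the equilibrium path (dull display) the predator holds the prior 1/2 and pays 1/2·71 + 1/2·35 = 53. Off-path (bright display) belief 0 gives 0·71 + 1·35 = 35.
Toxic: dull display gives 53 − 4 = 49; bright display gives 35 − 5 = 30. Stays. ✓
Palatable: dull display gives 53 − 5 = 48; bright display gives 35 − 37 = -2. Stays. ✓
Beliefs are Bayes-consistent on-path and both types best-respond.

Yes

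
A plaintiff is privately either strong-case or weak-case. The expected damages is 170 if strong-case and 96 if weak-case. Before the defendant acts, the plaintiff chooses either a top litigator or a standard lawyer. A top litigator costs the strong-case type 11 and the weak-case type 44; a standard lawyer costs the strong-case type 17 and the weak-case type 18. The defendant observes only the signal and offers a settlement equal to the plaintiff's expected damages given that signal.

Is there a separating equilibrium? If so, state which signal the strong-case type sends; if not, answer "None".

None

Try strong-case → top litigator, weak-case → standard lawyer:
  Under separation the defendant infers type exactly: top litigator → strong-case (pays 170), standard lawyer → weak-case (pays 96).
  Strong-case: top litigator gives 170 − 11 = 159; standard lawyer gives 96 − 17 = 79. No deviation. ✓
  Weak-case: standard lawyer gives 96 − 18 = 78; top litigator gives 170 − 44 = 126. Would deviate. ✗
Try strong-case → standard lawyer, weak-case → top litigator:
  Under separation the defendant infers type exactly: standard lawyer → strong-case (pays 170), top litigator → weak-case (pays 96).
  Strong-case: standard lawyer gives 170 − 17 = 153; top litigator gives 96 − 11 = 85. No deviation. ✓
  Weak-case: top litigator gives 96 − 44 = 52; standard lawyer gives 170 − 18 = 152. Would deviate. ✗
Neither assignment is incentive-compatible.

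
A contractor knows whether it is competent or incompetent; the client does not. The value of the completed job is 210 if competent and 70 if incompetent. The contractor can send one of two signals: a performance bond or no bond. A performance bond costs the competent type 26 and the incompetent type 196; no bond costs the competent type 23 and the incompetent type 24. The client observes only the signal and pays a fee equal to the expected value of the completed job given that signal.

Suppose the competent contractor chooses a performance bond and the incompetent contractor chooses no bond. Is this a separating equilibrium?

If types separate, bond earns payment 210 and no bond earns 70.
Competent: bond gives 210 − 26 = 184; no bond gives 70 − 23 = 47. No deviation. ✓
Incompetent: no bond gives 70 − 24 = 46; bond gives 210 − 196 = 14. No deviation. ✓
Both incentive constraints hold.

Yes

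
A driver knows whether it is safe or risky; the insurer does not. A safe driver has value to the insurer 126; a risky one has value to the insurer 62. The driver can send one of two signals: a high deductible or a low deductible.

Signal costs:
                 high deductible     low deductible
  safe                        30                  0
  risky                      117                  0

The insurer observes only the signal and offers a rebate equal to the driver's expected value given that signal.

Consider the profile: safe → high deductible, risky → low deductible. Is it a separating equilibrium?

Yes

If types separate, high deductible earns payment 126 and low deductible earns 62.
Safe: high deductible gives 126 − 30 = 96; low deductible gives 62 − 0 = 62. No deviation. ✓
Risky: low deductible gives 62 − 0 = 62; high deductible gives 126 − 117 = 9. No deviation. ✓
Both incentive constraints hold.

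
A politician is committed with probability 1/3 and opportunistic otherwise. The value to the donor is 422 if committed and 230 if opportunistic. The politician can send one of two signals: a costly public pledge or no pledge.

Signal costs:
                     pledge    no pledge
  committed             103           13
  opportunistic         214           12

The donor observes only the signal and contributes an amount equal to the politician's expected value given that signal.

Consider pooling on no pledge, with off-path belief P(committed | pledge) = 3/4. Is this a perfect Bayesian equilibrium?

Yes

On the equilibrium path (no pledge) the donor holds the prior 1/3 and pays 1/3·422 + 2/3·230 = 294. Off-path (pledge) belief 3/4 gives 3/4·422 + 1/4·230 = 374.
Committed: no pledge gives 294 − 13 = 281; pledge gives 374 − 103 = 271. Stays. ✓
Opportunistic: no pledge gives 294 − 12 = 282; pledge gives 374 − 214 = 160. Stays. ✓
Beliefs are Bayes-consistent on-path and both types best-respond.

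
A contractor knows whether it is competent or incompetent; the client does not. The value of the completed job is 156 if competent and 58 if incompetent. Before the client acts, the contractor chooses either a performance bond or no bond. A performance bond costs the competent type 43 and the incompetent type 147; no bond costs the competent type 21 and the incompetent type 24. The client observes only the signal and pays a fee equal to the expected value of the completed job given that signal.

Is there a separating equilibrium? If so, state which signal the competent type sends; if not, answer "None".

bond

Try competent → bond, incompetent → no bond:
  Under separation the client infers type exactly: bond → competent (pays 156), no bond → incompetent (pays 58).
  Competent: bond gives 156 − 43 = 113; no bond gives 58 − 21 = 37. No deviation. ✓
  Incompetent: no bond gives 58 − 24 = 34; bond gives 156 − 147 = 9. No deviation. ✓
Both hold — the competent type sends bond.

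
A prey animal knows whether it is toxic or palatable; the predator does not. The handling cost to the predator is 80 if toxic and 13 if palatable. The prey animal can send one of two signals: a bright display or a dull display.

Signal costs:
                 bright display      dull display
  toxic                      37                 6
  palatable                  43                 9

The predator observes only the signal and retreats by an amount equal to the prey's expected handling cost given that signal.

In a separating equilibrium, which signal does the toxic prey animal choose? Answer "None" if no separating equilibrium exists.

Try toxic → bright display, palatable → dull display:
  Under separation the predator infers type exactly: bright display → toxic (pays 80), dull display → palatable (pays 13).
  Toxic: bright display gives 80 − 37 = 43; dull display gives 13 − 6 = 7. No deviation. ✓
  Palatable: dull display gives 13 − 9 = 4; bright display gives 80 − 43 = 37. Would deviate. ✗
Try toxic → dull display, palatable → bright display:
  Under separation the predator infers type exactly: dull display → toxic (pays 80), bright display → palatable (pays 13).
  Toxic: dull display gives 80 − 6 = 74; bright display gives 13 − 37 = -24. No deviation. ✓
  Palatable: bright display gives 13 − 43 = -30; dull display gives 80 − 9 = 71. Would deviate. ✗
Neither assignment is incentive-compatible.

None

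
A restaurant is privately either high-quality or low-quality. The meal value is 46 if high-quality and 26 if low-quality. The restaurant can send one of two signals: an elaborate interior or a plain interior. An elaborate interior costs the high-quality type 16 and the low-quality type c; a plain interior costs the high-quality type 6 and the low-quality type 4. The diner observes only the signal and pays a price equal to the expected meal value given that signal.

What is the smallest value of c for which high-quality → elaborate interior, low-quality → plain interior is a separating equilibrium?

Under separation: elaborate interior → high-quality (pays 46); plain interior → low-quality (pays 26).
High-quality: 46 − 16 = 30 ≥ 26 − 6 = 20. Holds regardless of c. ✓
Low-quality: 26 − 4 ≥ 46 − c, so c ≥ 46 − 22 = 24.

24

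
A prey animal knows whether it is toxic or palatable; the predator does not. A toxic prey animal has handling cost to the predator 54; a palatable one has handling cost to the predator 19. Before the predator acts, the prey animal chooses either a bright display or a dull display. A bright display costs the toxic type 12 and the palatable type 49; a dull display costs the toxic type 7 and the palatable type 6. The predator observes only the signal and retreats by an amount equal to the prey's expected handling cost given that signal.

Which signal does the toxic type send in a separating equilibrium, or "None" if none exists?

Try toxic → bright display, palatable → dull display:
  If types separate, bright display earns payment 54 and dull display earns 19.
  Toxic: bright display gives 54 − 12 = 42; dull display gives 19 − 7 = 12. No deviation. ✓
  Palatable: dull display gives 19 − 6 = 13; bright display gives 54 − 49 = 5. No deviation. ✓
Both hold — the toxic type sends bright display.

bright display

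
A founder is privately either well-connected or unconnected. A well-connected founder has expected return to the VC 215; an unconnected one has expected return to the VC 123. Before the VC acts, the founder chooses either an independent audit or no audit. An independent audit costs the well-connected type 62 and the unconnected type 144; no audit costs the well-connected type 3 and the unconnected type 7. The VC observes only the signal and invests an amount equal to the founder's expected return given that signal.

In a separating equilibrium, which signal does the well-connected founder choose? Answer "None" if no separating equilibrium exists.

Try well-connected → audit, unconnected → no audit:
  Under separation the VC infers type exactly: audit → well-connected (pays 215), no audit → unconnected (pays 123).
  Well-connected: audit gives 215 − 62 = 153; no audit gives 123 − 3 = 120. No deviation. ✓
  Unconnected: no audit gives 123 − 7 = 116; audit gives 215 − 144 = 71. No deviation. ✓
Both hold — the well-connected type sends audit.

audit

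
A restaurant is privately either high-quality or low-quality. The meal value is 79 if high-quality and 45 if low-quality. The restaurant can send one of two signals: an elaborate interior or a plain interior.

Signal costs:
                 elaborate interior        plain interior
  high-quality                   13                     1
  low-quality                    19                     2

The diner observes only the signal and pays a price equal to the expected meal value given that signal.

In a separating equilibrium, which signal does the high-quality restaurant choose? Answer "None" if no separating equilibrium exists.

None

Try high-quality → elaborate interior, low-quality → plain interior:
  If types separate, elaborate interior earns payment 79 and plain interior earns 45.
  High-quality: elaborate interior gives 79 − 13 = 66; plain interior gives 45 − 1 = 44. No deviation. ✓
  Low-quality: plain interior gives 45 − 2 = 43; elaborate interior gives 79 − 19 = 60. Would deviate. ✗
Try high-quality → plain interior, low-quality → elaborate interior:
  If types separate, plain interior earns payment 79 and elaborate interior earns 45.
  High-quality: plain interior gives 79 − 1 = 78; elaborate interior gives 45 − 13 = 32. No deviation. ✓
  Low-quality: elaborate interior gives 45 − 19 = 26; plain interior gives 79 − 2 = 77. Would deviate. ✗
Neither assignment is incentive-compatible.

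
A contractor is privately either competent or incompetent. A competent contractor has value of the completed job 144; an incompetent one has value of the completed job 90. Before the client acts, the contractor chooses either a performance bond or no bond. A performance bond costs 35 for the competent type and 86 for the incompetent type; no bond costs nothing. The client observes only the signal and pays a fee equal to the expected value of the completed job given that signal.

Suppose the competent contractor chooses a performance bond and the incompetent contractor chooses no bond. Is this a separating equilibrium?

Yes

If types separate, bond earns payment 144 and no bond earns 90.
Competent: bond gives 144 − 35 = 109; no bond gives 90 − 0 = 90. No deviation. ✓
Incompetent: no bond gives 90 − 0 = 90; bond gives 144 − 86 = 58. No deviation. ✓
Both incentive constraints hold.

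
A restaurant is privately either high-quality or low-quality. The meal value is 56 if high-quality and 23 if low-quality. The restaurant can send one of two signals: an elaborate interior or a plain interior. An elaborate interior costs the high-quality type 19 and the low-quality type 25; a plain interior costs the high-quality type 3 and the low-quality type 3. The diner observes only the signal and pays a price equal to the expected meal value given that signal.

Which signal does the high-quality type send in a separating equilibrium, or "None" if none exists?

Try high-quality → elaborate interior, low-quality → plain interior:
  If types separate, elaborate interior earns payment 56 and plain interior earns 23.
  High-quality: elaborate interior gives 56 − 19 = 37; plain interior gives 23 − 3 = 20. No deviation. ✓
  Low-quality: plain interior gives 23 − 3 = 20; elaborate interior gives 56 − 25 = 31. Would deviate. ✗
Try high-quality → plain interior, low-quality → elaborate interior:
  If types separate, plain interior earns payment 56 and elaborate interior earns 23.
  High-quality: plain interior gives 56 − 3 = 53; elaborate interior gives 23 − 19 = 4. No deviation. ✓
  Low-quality: elaborate interior gives 23 − 25 = -2; plain interior gives 56 − 3 = 53. Would deviate. ✗
Neither assignment is incentive-compatible.

None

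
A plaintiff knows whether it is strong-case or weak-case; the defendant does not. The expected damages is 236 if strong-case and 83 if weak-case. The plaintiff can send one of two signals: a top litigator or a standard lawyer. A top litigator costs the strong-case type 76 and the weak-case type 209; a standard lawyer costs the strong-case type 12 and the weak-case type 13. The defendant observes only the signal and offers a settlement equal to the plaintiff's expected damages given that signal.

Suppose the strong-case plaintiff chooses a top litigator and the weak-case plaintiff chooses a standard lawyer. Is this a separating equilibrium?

If types separate, top litigator earns payment 236 and standard lawyer earns 83.
Strong-case: top litigator gives 236 − 76 = 160; standard lawyer gives 83 − 12 = 71. No deviation. ✓
Weak-case: standard lawyer gives 83 − 13 = 70; top litigator gives 236 − 209 = 27. No deviation. ✓
Both incentive constraints hold.

Yes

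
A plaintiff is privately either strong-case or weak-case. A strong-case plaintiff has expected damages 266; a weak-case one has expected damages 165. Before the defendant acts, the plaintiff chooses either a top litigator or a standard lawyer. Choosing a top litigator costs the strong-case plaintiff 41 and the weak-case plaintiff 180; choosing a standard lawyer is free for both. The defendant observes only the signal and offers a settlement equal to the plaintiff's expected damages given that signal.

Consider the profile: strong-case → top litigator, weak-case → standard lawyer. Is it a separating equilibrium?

If types separate, top litigator earns payment 266 and standard lawyer earns 165.
Strong-case: top litigator gives 266 − 41 = 225; standard lawyer gives 165 − 0 = 165. No deviation. ✓
Weak-case: standard lawyer gives 165 − 0 = 165; top litigator gives 266 − 180 = 86. No deviation. ✓
Neither type gains from mimicking the other.

Yes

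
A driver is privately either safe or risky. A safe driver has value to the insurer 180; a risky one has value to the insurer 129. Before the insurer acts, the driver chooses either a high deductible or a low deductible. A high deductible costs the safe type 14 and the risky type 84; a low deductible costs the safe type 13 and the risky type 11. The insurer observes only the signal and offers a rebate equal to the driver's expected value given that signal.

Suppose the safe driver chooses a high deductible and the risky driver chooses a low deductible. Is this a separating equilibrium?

Yes

If types separate, high deductible earns payment 180 and low deductible earns 129.
Safe: high deductible gives 180 − 14 = 166; low deductible gives 129 − 13 = 116. No deviation. ✓
Risky: low deductible gives 129 − 11 = 118; high deductible gives 180 − 84 = 96. No deviation. ✓
Both incentive constraints hold.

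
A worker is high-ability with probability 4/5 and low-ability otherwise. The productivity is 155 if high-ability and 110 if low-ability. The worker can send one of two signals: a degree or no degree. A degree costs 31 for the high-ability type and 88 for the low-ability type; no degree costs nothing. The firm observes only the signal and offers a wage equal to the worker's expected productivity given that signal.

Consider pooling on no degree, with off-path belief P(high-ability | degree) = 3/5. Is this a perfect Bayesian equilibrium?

Yes

At the pooled signal (no degree) the firm holds the prior 4/5 and pays 4/5·155 + 1/5·110 = 146. Off-path (degree) belief 3/5 gives 3/5·155 + 2/5·110 = 137.
High-ability: no degree gives 146 − 0 = 146; degree gives 137 − 31 = 106. Stays. ✓
Low-ability: no degree gives 146 − 0 = 146; degree gives 137 − 88 = 49. Stays. ✓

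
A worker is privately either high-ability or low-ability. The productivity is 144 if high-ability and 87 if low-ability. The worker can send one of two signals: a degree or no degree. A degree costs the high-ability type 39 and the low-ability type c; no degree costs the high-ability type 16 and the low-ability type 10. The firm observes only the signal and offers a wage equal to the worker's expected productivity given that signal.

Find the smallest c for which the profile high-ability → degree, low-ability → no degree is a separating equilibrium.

67

Under separation: degree → high-ability (pays 144); no degree → low-ability (pays 87).
High-ability: 144 − 39 = 105 ≥ 87 − 16 = 71. Holds regardless of c. ✓
Low-ability: 87 − 10 ≥ 144 − c, so c ≥ 144 − 77 = 67.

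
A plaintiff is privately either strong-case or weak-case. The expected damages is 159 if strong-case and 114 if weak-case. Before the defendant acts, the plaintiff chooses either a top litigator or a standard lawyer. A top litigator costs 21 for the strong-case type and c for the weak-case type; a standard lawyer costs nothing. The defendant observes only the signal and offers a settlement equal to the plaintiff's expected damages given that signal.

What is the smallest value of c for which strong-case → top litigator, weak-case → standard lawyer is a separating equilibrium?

45

Under separation: top litigator → strong-case (pays 159); standard lawyer → weak-case (pays 114).
Strong-case: 159 − 21 = 138 ≥ 114 − 0 = 114. Holds regardless of c. ✓
Weak-case: 114 − 0 ≥ 159 − c, so c ≥ 159 − 114 = 45.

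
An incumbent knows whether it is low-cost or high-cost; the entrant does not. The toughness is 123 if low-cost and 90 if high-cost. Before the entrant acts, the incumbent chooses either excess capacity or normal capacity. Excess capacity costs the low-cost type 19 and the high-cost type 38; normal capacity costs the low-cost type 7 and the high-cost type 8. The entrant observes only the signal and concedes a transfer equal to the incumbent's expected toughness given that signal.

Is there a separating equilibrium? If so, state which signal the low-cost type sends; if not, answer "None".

None

Try low-cost → excess capacity, high-cost → normal capacity:
  If types separate, excess capacity earns payment 123 and normal capacity earns 90.
  Low-cost: excess capacity gives 123 − 19 = 104; normal capacity gives 90 − 7 = 83. No deviation. ✓
  High-cost: normal capacity gives 90 − 8 = 82; excess capacity gives 123 − 38 = 85. Would deviate. ✗
Try low-cost → normal capacity, high-cost → excess capacity:
  If types separate, normal capacity earns payment 123 and excess capacity earns 90.
  Low-cost: normal capacity gives 123 − 7 = 116; excess capacity gives 90 − 19 = 71. No deviation. ✓
  High-cost: excess capacity gives 90 − 38 = 52; normal capacity gives 123 − 8 = 115. Would deviate. ✗
Neither assignment is incentive-compatible.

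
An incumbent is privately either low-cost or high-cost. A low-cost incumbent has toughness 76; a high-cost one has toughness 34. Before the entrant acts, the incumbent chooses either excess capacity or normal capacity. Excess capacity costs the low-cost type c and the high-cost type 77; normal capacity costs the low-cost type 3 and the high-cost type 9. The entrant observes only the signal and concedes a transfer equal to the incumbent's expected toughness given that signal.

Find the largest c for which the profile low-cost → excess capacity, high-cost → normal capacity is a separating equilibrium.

Under separation: excess capacity → low-cost (pays 76); normal capacity → high-cost (pays 34).
High-cost: 34 − 9 = 25 ≥ 76 − 77 = -1. Holds regardless of c. ✓
Low-cost: 76 − c ≥ 34 − 3, so c ≤ 76 − 31 = 45.

45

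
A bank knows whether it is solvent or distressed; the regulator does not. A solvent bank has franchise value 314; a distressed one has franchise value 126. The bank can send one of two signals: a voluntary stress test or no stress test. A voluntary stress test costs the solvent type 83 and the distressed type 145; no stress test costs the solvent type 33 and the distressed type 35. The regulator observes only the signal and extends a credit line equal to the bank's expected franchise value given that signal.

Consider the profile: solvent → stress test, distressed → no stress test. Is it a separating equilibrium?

No

Under separation the regulator infers type exactly: stress test → solvent (pays 314), no stress test → distressed (pays 126).
Solvent: stress test gives 314 − 83 = 231; no stress test gives 126 − 33 = 93. No deviation. ✓
Distressed: no stress test gives 126 − 35 = 91; stress test gives 314 − 145 = 169. Would deviate. ✗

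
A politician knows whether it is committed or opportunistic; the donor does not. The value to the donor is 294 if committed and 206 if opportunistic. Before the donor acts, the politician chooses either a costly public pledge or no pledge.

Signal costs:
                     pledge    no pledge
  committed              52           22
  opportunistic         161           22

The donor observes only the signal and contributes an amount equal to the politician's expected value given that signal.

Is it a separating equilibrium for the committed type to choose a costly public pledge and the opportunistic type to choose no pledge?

Yes

If types separate, pledge earns payment 294 and no pledge earns 206.
Committed: pledge gives 294 − 52 = 242; no pledge gives 206 − 22 = 184. No deviation. ✓
Opportunistic: no pledge gives 206 − 22 = 184; pledge gives 294 − 161 = 133. No deviation. ✓
Both incentive constraints hold.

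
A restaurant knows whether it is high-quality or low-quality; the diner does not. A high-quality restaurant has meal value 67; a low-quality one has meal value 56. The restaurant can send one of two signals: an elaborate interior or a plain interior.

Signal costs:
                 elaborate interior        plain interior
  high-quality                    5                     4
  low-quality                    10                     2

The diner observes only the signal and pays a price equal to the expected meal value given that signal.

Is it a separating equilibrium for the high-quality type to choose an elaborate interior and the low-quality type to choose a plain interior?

Under separation the diner infers type exactly: elaborate interior → high-quality (pays 67), plain interior → low-quality (pays 56).
High-quality: elaborate interior gives 67 − 5 = 62; plain interior gives 56 − 4 = 52. No deviation. ✓
Low-quality: plain interior gives 56 − 2 = 54; elaborate interior gives 67 − 10 = 57. Would deviate. ✗

No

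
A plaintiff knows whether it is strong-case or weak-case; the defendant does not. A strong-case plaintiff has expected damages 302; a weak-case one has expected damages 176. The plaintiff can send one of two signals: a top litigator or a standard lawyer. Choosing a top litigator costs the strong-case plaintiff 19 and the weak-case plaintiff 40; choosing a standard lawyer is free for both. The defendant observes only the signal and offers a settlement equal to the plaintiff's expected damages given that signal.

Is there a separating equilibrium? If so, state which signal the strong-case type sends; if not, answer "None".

Try strong-case → top litigator, weak-case → standard lawyer:
  If types separate, top litigator earns payment 302 and standard lawyer earns 176.
  Strong-case: top litigator gives 302 − 19 = 283; standard lawyer gives 176 − 0 = 176. No deviation. ✓
  Weak-case: standard lawyer gives 176 − 0 = 176; top litigator gives 302 − 40 = 262. Would deviate. ✗
Try strong-case → standard lawyer, weak-case → top litigator:
  If types separate, standard lawyer earns payment 302 and top litigator earns 176.
  Strong-case: standard lawyer gives 302 − 0 = 302; top litigator gives 176 − 19 = 157. No deviation. ✓
  Weak-case: top litigator gives 176 − 40 = 136; standard lawyer gives 302 − 0 = 302. Would deviate. ✗
Neither assignment is incentive-compatible.

None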